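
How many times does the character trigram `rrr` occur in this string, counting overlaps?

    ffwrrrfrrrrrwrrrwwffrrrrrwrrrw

9

Sliding a length-3 window over the 30 characters (28 positions):
  position 4–6: rrr
  position 8–10: rrr
  position 9–11: rrr
  position 10–12: rrr
  position 14–16: rrr
  position 21–23: rrr
  position 22–24: rrr
  position 23–25: rrr
  position 27–29: rrr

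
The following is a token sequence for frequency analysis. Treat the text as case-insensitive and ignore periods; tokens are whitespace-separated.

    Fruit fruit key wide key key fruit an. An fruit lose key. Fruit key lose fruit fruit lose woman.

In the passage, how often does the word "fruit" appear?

Scanning the 19 tokens for "fruit":
  position 1: fruit
  position 2: fruit
  position 7: fruit
  position 10: fruit
  position 13: fruit
  position 16: fruit
  position 17: fruit

7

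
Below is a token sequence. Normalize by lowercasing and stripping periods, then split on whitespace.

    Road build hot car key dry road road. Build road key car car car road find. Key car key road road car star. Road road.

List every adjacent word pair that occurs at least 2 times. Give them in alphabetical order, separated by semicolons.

Bigram counts meeting the condition (at least 2 times):
  car car: 2
  car key: 2
  key car: 2
  road build: 2
  road road: 3

car car; car key; key car; road build; road road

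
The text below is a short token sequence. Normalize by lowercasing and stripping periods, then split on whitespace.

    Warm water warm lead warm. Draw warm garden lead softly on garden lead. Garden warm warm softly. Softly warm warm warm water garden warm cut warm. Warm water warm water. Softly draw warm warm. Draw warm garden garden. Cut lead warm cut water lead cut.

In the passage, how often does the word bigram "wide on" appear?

0

Scanning the 44 overlapping bigram windows for "wide on":
  (none found)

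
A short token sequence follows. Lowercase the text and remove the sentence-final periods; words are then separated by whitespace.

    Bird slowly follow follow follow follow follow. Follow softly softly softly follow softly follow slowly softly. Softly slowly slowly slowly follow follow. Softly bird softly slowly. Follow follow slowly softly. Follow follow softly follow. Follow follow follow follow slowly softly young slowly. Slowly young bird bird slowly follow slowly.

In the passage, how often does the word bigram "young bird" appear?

1

Scanning the 48 overlapping bigram windows for "young bird":
  position 44–45: young bird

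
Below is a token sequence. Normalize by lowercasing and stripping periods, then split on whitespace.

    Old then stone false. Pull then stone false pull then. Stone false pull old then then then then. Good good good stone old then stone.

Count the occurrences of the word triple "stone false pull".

Scanning the 23 overlapping trigram windows for "stone false pull":
  position 3–5: stone false pull
  position 7–9: stone false pull
  position 11–13: stone false pull

3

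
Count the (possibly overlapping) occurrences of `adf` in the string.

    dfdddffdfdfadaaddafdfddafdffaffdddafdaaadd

0

Sliding a length-3 window over the 42 characters (40 positions):
  (no match at any position)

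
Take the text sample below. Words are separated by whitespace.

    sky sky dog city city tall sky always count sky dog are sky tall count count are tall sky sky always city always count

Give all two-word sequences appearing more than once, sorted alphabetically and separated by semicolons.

always count; sky always; sky dog; sky sky; tall sky

Bigram counts meeting the condition (more than once):
  always count: 2
  sky always: 2
  sky dog: 2
  sky sky: 2
  tall sky: 2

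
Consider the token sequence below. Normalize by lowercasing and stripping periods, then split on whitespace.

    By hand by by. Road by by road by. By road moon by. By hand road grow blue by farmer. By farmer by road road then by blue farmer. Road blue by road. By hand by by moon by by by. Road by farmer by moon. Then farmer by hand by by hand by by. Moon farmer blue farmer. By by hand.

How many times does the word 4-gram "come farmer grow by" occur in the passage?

0

Scanning the 59 overlapping 4-gram windows for "come farmer grow by":
  (none found)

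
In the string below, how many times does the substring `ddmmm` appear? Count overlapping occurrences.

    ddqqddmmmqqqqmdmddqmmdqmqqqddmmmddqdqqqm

2

Sliding a length-5 window over the 40 characters (36 positions):
  position 5–9: ddmmm
  position 28–32: ddmmm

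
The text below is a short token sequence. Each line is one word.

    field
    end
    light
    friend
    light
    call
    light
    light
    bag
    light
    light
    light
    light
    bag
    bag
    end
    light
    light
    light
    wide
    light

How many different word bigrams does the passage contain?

13

21 tokens → 20 bigram windows in total.
Repeated bigrams (each contributes count−1 duplicates):
  light light: 6
  end light: 2
  light bag: 2
7 duplicate windows → 20 − 7 = 13 distinct.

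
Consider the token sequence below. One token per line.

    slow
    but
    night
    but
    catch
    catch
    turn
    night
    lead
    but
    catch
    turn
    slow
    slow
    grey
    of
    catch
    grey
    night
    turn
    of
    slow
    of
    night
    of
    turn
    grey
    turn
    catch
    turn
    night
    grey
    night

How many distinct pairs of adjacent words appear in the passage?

27

33 tokens → 32 bigram windows in total.
Repeated bigrams (each contributes count−1 duplicates):
  catch turn: 3
  but catch: 2
  grey night: 2
  turn night: 2
5 duplicate windows → 32 − 5 = 27 distinct.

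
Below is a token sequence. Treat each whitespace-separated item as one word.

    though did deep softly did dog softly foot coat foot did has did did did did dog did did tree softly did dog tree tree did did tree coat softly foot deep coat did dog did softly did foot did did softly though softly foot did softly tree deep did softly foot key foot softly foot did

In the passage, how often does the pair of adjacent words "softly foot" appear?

5

Scanning the 56 overlapping bigram windows for "softly foot":
  position 7–8: softly foot
  position 30–31: softly foot
  position 44–45: softly foot
  position 51–52: softly foot
  position 55–56: softly foot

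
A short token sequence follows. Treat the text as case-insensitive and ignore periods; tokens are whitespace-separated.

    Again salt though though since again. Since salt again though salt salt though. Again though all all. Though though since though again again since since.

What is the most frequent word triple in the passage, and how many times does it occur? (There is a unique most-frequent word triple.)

"though though since", 2 times

Trigram frequencies (highest first):
  though though since: 2
  again salt though: 1
  salt though though: 1
  though since again: 1
  since again since: 1
  again since salt: 1
  … (16 more, each ≤ 1)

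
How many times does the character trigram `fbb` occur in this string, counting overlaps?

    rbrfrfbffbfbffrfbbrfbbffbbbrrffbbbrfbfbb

Sliding a length-3 window over the 40 characters (38 positions):
  position 16–18: fbb
  position 20–22: fbb
  position 24–26: fbb
  position 31–33: fbb
  position 38–40: fbb

5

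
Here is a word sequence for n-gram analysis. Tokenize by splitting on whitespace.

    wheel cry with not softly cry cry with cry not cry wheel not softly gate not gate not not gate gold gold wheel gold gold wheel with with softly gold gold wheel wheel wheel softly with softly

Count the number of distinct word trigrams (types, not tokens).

37 tokens → 35 trigram windows in total.
Repeated trigrams (each contributes count−1 duplicates):
  gold gold wheel: 3
2 duplicate windows → 35 − 2 = 33 distinct.

33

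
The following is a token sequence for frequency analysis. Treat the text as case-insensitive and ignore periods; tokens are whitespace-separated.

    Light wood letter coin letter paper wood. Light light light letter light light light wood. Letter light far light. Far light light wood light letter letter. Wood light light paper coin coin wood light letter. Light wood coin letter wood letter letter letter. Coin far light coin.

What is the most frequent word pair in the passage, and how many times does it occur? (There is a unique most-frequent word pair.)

"light light", 6 times

Bigram frequencies (highest first):
  light light: 6
  light wood: 4
  wood light: 4
  wood letter: 3
  light letter: 3
  letter light: 3
  … (15 more, each ≤ 3)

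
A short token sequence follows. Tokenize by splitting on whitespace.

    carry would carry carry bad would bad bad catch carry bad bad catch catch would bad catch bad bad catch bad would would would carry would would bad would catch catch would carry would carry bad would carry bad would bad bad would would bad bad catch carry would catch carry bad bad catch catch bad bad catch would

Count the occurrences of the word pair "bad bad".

Scanning the 58 overlapping bigram windows for "bad bad":
  position 7–8: bad bad
  position 11–12: bad bad
  position 18–19: bad bad
  position 41–42: bad bad
  position 45–46: bad bad
  position 52–53: bad bad
  position 56–57: bad bad

7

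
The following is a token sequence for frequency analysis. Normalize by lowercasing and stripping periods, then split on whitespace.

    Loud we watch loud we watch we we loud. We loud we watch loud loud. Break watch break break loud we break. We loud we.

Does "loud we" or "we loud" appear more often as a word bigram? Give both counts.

"loud we" (6 vs 3)

"loud we": 6 occurrences
"we loud": 3 occurrences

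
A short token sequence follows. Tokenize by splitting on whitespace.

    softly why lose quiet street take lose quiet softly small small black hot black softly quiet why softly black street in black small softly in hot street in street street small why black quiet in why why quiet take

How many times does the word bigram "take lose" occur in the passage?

Scanning the 38 overlapping bigram windows for "take lose":
  position 6–7: take lose

1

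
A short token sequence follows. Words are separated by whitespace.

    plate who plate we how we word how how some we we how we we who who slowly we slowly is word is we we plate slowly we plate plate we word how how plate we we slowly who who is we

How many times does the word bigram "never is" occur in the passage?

0

Scanning the 41 overlapping bigram windows for "never is":
  (none found)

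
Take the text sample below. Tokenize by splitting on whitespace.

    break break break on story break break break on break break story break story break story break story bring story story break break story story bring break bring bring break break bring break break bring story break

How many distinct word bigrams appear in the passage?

12

37 tokens → 36 bigram windows in total.
Repeated bigrams (each contributes count−1 duplicates):
  break break: 8
  story break: 6
  break story: 5
  break bring: 3
  bring break: 3
  break on: 2
  bring story: 2
  story bring: 2
  … (1 more repeated)
24 duplicate windows → 36 − 24 = 12 distinct.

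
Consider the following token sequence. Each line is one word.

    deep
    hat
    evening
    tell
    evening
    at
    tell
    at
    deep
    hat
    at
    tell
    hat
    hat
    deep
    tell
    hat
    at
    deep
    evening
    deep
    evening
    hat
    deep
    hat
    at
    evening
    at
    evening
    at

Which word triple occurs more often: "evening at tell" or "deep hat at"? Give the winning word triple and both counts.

"deep hat at" (2 vs 1)

"evening at tell": 1 occurrence
"deep hat at": 2 occurrences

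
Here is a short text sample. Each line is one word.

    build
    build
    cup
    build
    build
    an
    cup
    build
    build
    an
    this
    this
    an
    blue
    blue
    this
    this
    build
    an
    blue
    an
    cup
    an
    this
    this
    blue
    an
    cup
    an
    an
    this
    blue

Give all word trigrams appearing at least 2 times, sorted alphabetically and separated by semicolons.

Trigram counts meeting the condition (at least 2 times):
  an cup an: 2
  an this this: 2
  blue an cup: 2
  build build an: 2
  cup build build: 2

an cup an; an this this; blue an cup; build build an; cup build build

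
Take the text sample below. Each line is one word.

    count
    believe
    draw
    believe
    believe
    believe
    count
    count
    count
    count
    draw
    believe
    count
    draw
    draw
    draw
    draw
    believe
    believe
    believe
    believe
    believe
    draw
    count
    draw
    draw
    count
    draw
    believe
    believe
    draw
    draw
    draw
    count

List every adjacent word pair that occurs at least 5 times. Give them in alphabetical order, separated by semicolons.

Bigram counts meeting the condition (at least 5 times):
  believe believe: 7
  draw draw: 6

believe believe; draw draw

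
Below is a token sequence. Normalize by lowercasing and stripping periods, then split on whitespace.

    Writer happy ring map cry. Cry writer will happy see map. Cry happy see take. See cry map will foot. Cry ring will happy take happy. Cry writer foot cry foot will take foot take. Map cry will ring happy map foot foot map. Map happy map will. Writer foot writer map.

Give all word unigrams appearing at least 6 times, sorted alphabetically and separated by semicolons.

cry; foot; happy; map; will

Unigram counts meeting the condition (at least 6 times):
  cry: 8
  foot: 7
  happy: 7
  map: 9
  will: 6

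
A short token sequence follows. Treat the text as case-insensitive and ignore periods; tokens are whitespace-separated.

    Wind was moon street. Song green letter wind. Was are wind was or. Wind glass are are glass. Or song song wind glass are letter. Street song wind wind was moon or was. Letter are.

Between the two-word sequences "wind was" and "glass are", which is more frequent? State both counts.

"wind was": 4 occurrences
"glass are": 2 occurrences

"wind was" (4 vs 2)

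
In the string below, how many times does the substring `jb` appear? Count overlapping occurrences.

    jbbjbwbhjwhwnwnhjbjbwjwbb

Sliding a length-2 window over the 25 characters (24 positions):
  position 1–2: jb
  position 4–5: jb
  position 17–18: jb
  position 19–20: jb

4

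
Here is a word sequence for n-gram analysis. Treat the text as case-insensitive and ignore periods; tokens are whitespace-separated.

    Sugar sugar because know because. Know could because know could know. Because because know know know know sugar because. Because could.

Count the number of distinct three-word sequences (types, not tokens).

17

21 tokens → 19 trigram windows in total.
Repeated trigrams (each contributes count−1 duplicates):
  because know could: 2
  know know know: 2
2 duplicate windows → 19 − 2 = 17 distinct.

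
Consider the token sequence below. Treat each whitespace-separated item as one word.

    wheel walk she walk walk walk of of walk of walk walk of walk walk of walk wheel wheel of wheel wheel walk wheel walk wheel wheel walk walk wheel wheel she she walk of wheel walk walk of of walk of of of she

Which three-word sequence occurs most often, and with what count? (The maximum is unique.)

Trigram frequencies (highest first):
  walk walk of: 4
  walk of of: 3
  walk of walk: 3
  walk wheel wheel: 3
  of of walk: 2
  of walk of: 2
  … (22 more, each ≤ 2)

"walk walk of", 4 times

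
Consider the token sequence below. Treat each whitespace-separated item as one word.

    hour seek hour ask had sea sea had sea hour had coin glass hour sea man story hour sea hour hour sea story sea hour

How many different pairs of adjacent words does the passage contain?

19

25 tokens → 24 bigram windows in total.
Repeated bigrams (each contributes count−1 duplicates):
  hour sea: 3
  sea hour: 3
  had sea: 2
5 duplicate windows → 24 − 5 = 19 distinct.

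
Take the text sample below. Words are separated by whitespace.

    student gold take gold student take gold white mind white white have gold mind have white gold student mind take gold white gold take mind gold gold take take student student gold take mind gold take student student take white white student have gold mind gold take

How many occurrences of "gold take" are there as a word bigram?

Scanning the 46 overlapping bigram windows for "gold take":
  position 2–3: gold take
  position 23–24: gold take
  position 27–28: gold take
  position 32–33: gold take
  position 35–36: gold take
  position 46–47: gold take

6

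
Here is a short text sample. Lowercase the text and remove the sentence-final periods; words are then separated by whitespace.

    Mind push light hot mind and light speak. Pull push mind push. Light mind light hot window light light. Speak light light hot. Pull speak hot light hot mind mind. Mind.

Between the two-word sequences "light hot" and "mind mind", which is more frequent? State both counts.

"light hot" (4 vs 2)

"light hot": 4 occurrences
"mind mind": 2 occurrences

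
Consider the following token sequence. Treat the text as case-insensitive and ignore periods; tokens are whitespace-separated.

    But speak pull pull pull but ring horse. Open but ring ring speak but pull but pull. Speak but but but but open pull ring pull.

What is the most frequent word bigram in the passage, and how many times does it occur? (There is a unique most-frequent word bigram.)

Bigram frequencies (highest first):
  but but: 3
  pull pull: 2
  pull but: 2
  but ring: 2
  speak but: 2
  but pull: 2
  … (12 more, each ≤ 1)

"but but", 3 times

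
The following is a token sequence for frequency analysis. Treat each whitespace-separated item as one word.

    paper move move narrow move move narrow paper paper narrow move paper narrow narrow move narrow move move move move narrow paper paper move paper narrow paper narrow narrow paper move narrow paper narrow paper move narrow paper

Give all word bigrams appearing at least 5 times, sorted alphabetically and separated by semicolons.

Bigram counts meeting the condition (at least 5 times):
  move move: 5
  move narrow: 6
  narrow paper: 7
  paper narrow: 5

move move; move narrow; narrow paper; paper narrow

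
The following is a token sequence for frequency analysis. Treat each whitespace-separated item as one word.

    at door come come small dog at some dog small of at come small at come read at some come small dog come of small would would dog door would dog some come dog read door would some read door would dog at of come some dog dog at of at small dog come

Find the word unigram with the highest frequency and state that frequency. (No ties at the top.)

"dog", 10 times

Unigram frequencies (highest first):
  dog: 10
  come: 9
  at: 8
  small: 6
  some: 5
  would: 5
  … (3 more, each ≤ 4)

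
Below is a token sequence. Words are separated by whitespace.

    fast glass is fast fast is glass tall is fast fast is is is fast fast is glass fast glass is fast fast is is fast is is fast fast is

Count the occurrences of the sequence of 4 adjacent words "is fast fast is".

5

Scanning the 28 overlapping 4-gram windows for "is fast fast is":
  position 3–6: is fast fast is
  position 9–12: is fast fast is
  position 14–17: is fast fast is
  position 21–24: is fast fast is
  position 28–31: is fast fast is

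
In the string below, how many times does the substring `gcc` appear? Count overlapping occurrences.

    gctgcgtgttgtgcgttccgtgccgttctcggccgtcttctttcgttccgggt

Sliding a length-3 window over the 53 characters (51 positions):
  position 22–24: gcc
  position 32–34: gcc

2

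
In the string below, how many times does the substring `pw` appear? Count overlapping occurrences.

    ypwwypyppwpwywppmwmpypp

Sliding a length-2 window over the 23 characters (22 positions):
  position 2–3: pw
  position 9–10: pw
  position 11–12: pw

3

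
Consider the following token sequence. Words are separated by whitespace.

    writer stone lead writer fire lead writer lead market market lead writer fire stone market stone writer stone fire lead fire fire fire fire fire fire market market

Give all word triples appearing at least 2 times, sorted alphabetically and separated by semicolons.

fire fire fire; lead writer fire

Trigram counts meeting the condition (at least 2 times):
  fire fire fire: 4
  lead writer fire: 2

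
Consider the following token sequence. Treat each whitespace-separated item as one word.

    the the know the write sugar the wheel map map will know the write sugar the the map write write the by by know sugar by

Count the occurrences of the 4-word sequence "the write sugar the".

Scanning the 23 overlapping 4-gram windows for "the write sugar the":
  position 4–7: the write sugar the
  position 13–16: the write sugar the

2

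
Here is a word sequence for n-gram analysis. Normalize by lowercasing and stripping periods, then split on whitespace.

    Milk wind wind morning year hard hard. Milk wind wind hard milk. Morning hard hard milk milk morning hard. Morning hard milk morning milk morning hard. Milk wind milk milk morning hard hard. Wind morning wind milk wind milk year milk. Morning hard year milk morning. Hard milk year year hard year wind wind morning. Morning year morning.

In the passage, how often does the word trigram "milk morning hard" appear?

6

Scanning the 56 overlapping trigram windows for "milk morning hard":
  position 12–14: milk morning hard
  position 17–19: milk morning hard
  position 24–26: milk morning hard
  position 30–32: milk morning hard
  position 41–43: milk morning hard
  position 45–47: milk morning hard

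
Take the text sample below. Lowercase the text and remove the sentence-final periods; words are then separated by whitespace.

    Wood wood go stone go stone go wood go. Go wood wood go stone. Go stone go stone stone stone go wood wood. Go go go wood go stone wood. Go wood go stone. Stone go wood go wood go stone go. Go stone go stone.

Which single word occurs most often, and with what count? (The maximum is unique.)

Unigram frequencies (highest first):
  go: 21
  stone: 13
  wood: 12

"go", 21 times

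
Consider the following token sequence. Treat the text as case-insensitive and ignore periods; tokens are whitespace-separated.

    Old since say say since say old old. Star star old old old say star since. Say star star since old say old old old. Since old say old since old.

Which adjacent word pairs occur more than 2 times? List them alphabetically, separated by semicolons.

Bigram counts meeting the condition (more than 2 times):
  old old: 5
  old say: 3
  old since: 3
  say old: 3
  since old: 3
  since say: 3

old old; old say; old since; say old; since old; since say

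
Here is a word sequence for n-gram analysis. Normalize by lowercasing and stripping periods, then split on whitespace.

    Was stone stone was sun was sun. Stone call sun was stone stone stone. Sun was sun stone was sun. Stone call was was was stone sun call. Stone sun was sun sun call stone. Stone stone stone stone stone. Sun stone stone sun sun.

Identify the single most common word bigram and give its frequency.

"stone stone", 9 times

Bigram frequencies (highest first):
  stone stone: 9
  was sun: 5
  stone sun: 5
  sun was: 4
  sun stone: 4
  was stone: 3
  … (8 more, each ≤ 2)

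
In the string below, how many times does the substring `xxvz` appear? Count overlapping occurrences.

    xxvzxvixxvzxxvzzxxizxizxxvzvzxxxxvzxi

5

Sliding a length-4 window over the 37 characters (34 positions):
  position 1–4: xxvz
  position 8–11: xxvz
  position 12–15: xxvz
  position 24–27: xxvz
  position 32–35: xxvz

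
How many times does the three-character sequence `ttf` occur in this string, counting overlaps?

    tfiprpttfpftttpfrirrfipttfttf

Sliding a length-3 window over the 29 characters (27 positions):
  position 7–9: ttf
  position 24–26: ttf
  position 27–29: ttf

3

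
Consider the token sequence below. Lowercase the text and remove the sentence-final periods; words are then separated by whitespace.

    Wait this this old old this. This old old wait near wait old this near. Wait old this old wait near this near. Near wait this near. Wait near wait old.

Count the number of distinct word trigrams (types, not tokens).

31 tokens → 29 trigram windows in total.
Repeated trigrams (each contributes count−1 duplicates):
  near wait old: 3
  old wait near: 2
  this near wait: 2
  this old old: 2
  this this old: 2
  wait near wait: 2
  wait old this: 2
8 duplicate windows → 29 − 8 = 21 distinct.

21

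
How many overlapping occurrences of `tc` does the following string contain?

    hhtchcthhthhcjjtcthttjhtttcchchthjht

Sliding a length-2 window over the 36 characters (35 positions):
  position 3–4: tc
  position 16–17: tc
  position 26–27: tc

3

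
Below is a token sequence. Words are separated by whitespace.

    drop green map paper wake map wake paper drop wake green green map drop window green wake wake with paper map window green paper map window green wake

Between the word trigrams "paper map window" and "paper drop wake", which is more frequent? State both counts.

"paper map window" (2 vs 1)

"paper map window": 2 occurrences
"paper drop wake": 1 occurrence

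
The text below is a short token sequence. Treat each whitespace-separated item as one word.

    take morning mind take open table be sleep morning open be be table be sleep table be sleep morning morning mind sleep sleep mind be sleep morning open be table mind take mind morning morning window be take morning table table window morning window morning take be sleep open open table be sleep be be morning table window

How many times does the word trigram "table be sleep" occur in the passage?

4

Scanning the 56 overlapping trigram windows for "table be sleep":
  position 6–8: table be sleep
  position 13–15: table be sleep
  position 16–18: table be sleep
  position 51–53: table be sleep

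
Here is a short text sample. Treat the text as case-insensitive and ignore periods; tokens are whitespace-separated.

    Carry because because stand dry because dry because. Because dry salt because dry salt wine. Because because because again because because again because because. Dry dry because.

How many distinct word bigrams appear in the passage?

27 tokens → 26 bigram windows in total.
Repeated bigrams (each contributes count−1 duplicates):
  because because: 6
  because dry: 4
  dry because: 3
  again because: 2
  because again: 2
  dry salt: 2
13 duplicate windows → 26 − 13 = 13 distinct.

13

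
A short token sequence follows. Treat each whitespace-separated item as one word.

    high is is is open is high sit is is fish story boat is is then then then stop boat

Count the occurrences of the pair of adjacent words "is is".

4

Scanning the 19 overlapping bigram windows for "is is":
  position 2–3: is is
  position 3–4: is is
  position 9–10: is is
  position 14–15: is is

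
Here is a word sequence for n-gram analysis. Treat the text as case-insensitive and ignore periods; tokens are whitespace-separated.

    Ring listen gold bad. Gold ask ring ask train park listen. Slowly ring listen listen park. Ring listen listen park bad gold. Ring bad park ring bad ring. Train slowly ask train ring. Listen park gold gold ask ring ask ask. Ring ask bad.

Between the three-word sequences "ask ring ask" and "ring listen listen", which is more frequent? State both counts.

"ask ring ask": 3 occurrences
"ring listen listen": 2 occurrences

"ask ring ask" (3 vs 2)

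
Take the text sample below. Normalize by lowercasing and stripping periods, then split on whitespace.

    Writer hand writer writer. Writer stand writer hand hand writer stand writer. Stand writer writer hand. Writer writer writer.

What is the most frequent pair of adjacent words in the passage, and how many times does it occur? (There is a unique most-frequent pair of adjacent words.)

"writer writer", 5 times

Bigram frequencies (highest first):
  writer writer: 5
  writer hand: 3
  hand writer: 3
  writer stand: 3
  stand writer: 3
  hand hand: 1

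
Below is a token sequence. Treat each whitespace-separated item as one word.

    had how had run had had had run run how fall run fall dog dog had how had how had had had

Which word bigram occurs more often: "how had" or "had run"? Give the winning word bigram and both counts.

"how had": 3 occurrences
"had run": 2 occurrences

"how had" (3 vs 2)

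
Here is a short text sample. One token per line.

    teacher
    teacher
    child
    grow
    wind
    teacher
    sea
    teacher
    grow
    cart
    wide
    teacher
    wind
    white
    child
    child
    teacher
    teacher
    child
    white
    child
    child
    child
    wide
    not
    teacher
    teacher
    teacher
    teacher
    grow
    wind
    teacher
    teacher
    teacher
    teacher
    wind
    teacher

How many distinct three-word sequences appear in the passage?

37 tokens → 35 trigram windows in total.
Repeated trigrams (each contributes count−1 duplicates):
  teacher teacher teacher: 4
  grow wind teacher: 2
  teacher teacher child: 2
  white child child: 2
6 duplicate windows → 35 − 6 = 29 distinct.

29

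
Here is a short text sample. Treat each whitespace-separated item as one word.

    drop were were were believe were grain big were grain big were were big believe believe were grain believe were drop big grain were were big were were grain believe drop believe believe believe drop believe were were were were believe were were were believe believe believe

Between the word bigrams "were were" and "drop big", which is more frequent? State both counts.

"were were" (10 vs 1)

"were were": 10 occurrences
"drop big": 1 occurrence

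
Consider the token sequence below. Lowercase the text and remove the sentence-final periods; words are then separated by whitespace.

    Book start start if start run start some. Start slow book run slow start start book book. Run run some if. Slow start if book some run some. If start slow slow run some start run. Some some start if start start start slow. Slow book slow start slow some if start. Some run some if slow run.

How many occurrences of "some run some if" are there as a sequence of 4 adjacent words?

Scanning the 55 overlapping 4-gram windows for "some run some if":
  position 26–29: some run some if
  position 53–56: some run some if

2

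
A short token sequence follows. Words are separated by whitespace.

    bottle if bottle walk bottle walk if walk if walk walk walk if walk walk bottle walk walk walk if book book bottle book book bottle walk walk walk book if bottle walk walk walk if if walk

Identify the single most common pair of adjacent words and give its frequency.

Bigram frequencies (highest first):
  walk walk: 9
  bottle walk: 5
  walk if: 5
  if walk: 4
  if bottle: 2
  walk bottle: 2
  … (8 more, each ≤ 2)

"walk walk", 9 times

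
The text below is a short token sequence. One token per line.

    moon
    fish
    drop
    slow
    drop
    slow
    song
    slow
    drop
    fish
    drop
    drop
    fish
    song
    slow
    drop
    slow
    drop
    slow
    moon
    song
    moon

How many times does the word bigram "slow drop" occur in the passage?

4

Scanning the 21 overlapping bigram windows for "slow drop":
  position 4–5: slow drop
  position 8–9: slow drop
  position 15–16: slow drop
  position 17–18: slow drop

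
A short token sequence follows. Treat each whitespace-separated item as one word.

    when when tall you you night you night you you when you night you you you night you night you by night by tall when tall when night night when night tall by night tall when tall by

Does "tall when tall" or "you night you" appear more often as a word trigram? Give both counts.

"tall when tall": 2 occurrences
"you night you": 5 occurrences

"you night you" (5 vs 2)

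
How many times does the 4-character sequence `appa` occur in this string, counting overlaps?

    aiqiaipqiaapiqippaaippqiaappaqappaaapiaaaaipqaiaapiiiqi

Sliding a length-4 window over the 55 characters (52 positions):
  position 26–29: appa
  position 31–34: appa

2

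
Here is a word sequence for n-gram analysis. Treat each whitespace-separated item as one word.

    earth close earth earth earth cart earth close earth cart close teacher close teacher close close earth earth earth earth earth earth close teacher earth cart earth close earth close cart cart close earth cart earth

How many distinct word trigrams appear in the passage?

22

36 tokens → 34 trigram windows in total.
Repeated trigrams (each contributes count−1 duplicates):
  earth earth earth: 5
  earth cart earth: 3
  earth close earth: 3
  cart earth close: 2
  close earth cart: 2
  close earth earth: 2
  close teacher close: 2
12 duplicate windows → 34 − 12 = 22 distinct.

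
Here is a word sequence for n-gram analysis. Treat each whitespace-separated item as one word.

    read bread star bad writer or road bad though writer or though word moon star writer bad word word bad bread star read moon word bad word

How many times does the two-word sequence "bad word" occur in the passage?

Scanning the 26 overlapping bigram windows for "bad word":
  position 17–18: bad word
  position 26–27: bad word

2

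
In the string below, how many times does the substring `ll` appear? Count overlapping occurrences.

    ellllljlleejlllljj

Sliding a length-2 window over the 18 characters (17 positions):
  position 2–3: ll
  position 3–4: ll
  position 4–5: ll
  position 5–6: ll
  position 8–9: ll
  position 13–14: ll
  position 14–15: ll
  position 15–16: ll

8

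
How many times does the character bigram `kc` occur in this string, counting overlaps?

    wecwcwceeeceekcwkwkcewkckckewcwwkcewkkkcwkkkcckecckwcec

Sliding a length-2 window over the 55 characters (54 positions):
  position 14–15: kc
  position 19–20: kc
  position 23–24: kc
  position 25–26: kc
  position 33–34: kc
  position 39–40: kc
  position 44–45: kc

7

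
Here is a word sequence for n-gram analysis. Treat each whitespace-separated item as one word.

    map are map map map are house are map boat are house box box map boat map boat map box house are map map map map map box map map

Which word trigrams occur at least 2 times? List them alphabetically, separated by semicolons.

are map map; house are map; map boat map; map map map

Trigram counts meeting the condition (at least 2 times):
  are map map: 2
  house are map: 2
  map boat map: 2
  map map map: 4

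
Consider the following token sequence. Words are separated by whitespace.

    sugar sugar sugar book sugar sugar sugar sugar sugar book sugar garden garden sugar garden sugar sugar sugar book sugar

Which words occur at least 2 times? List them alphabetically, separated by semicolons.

book; garden; sugar

Unigram counts meeting the condition (at least 2 times):
  book: 3
  garden: 3
  sugar: 14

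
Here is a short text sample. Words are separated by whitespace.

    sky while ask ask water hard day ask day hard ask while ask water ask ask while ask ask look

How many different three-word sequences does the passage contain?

16

20 tokens → 18 trigram windows in total.
Repeated trigrams (each contributes count−1 duplicates):
  ask while ask: 2
  while ask ask: 2
2 duplicate windows → 18 − 2 = 16 distinct.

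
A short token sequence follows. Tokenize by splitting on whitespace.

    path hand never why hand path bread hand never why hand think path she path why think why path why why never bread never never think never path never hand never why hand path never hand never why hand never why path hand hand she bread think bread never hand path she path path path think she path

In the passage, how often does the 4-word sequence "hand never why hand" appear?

4

Scanning the 55 overlapping 4-gram windows for "hand never why hand":
  position 2–5: hand never why hand
  position 8–11: hand never why hand
  position 30–33: hand never why hand
  position 36–39: hand never why hand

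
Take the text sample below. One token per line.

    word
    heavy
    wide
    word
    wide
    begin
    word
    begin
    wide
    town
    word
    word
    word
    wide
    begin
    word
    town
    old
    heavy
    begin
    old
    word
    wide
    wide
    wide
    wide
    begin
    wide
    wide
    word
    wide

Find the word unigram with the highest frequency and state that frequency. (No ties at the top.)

Unigram frequencies (highest first):
  wide: 11
  word: 9
  begin: 5
  heavy: 2
  town: 2
  old: 2

"wide", 11 times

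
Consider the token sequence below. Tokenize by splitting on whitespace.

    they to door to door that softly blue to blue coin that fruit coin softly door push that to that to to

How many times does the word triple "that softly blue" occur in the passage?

Scanning the 20 overlapping trigram windows for "that softly blue":
  position 6–8: that softly blue

1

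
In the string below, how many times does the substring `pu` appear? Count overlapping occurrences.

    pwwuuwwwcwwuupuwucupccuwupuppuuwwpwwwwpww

Sliding a length-2 window over the 41 characters (40 positions):
  position 14–15: pu
  position 26–27: pu
  position 29–30: pu

3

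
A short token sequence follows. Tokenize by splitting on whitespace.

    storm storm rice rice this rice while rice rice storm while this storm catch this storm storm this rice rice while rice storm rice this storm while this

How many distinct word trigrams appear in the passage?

24

28 tokens → 26 trigram windows in total.
Repeated trigrams (each contributes count−1 duplicates):
  rice while rice: 2
  storm while this: 2
2 duplicate windows → 26 − 2 = 24 distinct.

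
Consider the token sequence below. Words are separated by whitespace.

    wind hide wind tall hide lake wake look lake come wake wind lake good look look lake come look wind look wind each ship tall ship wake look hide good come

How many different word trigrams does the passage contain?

28

31 tokens → 29 trigram windows in total.
Repeated trigrams (each contributes count−1 duplicates):
  look lake come: 2
1 duplicate windows → 29 − 1 = 28 distinct.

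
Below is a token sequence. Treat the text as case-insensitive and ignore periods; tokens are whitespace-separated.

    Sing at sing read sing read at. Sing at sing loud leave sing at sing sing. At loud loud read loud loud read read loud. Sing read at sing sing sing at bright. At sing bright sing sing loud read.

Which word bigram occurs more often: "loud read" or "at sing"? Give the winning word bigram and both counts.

"loud read": 3 occurrences
"at sing": 6 occurrences

"at sing" (6 vs 3)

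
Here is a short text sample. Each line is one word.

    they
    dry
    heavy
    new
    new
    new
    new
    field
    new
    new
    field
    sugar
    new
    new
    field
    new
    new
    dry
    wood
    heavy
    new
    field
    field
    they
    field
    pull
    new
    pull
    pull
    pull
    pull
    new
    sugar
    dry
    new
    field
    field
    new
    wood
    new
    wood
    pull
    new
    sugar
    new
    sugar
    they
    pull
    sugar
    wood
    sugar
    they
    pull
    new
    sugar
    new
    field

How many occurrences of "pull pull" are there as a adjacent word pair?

3

Scanning the 56 overlapping bigram windows for "pull pull":
  position 28–29: pull pull
  position 29–30: pull pull
  position 30–31: pull pull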